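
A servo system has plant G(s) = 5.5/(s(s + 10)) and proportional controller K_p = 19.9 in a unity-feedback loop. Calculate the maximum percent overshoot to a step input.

From 1 + K_pG(s) = 0: s² + 10s + 109.4 = 0 ⇒ ω_n = 10.46, ζ = 0.4779.
%OS = 100·exp(−πζ/√(1−ζ²)) = 100·exp(−π·0.4779/√0.7716) = 18.1%.

18.1%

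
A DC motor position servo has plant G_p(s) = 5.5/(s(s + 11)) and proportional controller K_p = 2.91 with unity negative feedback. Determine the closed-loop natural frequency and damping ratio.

The closed-loop denominator is s(s+11) + 2.91·5.5 = s² + 11s + 16.01.
Matching s² + 2ζω_n s + ω_n²: ω_n = √16.01 = 4.001 rad/s and 2ζω_n = 11, so ζ = 11/(2·4.001) = 1.37.

ω_n = 4 rad/s, ζ = 1.37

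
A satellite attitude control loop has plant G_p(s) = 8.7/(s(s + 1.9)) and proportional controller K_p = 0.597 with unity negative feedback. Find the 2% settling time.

T_s ≈ 4.21 s

Closed-loop characteristic equation: s² + 1.9s + 5.194 = 0, so ω_n = 2.279 rad/s and ζ = 1.9/(2·2.279) = 0.4168.
2% settling time T_s ≈ 4/(ζω_n) = 4/0.95 = 4.21 s.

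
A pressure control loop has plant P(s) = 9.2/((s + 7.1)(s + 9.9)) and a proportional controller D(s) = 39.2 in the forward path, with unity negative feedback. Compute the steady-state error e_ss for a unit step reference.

The loop is type 0. Static position error constant K_pos = D(0)·P(0) = 39.2·0.1309 = 5.131.
Steady-state error to a unit step: e_ss = 1/(1+K_pos) = 1/6.131 = 0.163.

0.163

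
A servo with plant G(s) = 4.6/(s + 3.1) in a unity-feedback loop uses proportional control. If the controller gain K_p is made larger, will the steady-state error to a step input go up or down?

e_ss = 1/(1 + K_p·G(0)); a larger K_p raises the denominator, so e_ss decreases.

decrease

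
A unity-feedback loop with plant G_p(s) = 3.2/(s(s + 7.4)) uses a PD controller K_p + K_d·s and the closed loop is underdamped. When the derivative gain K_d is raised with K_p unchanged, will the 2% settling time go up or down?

Characteristic equation s² + (7.4 + 3.2K_d)s + 3.2K_p = 0: raising K_d increases ζω_n = (7.4+3.2K_d)/2 while the loop stays underdamped, so T_s ≈ 4/(ζω_n) decreases.

decrease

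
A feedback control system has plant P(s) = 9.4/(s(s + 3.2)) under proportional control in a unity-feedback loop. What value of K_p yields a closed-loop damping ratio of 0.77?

K_p = 0.459

Closed-loop characteristic equation: s² + 3.2s + K_p·9.4 = 0.
So ω_n = √(9.4K_p) and 2ζω_n = 3.2, giving ζ = 3.2/(2√(9.4K_p)).
Setting ζ = 0.77: √(9.4K_p) = 3.2/(2·0.77) = 2.078, so K_p = 4.318/9.4 = 0.459.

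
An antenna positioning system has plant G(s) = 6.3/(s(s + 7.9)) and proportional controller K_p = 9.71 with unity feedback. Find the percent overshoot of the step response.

15.9%

From 1 + K_pG(s) = 0: s² + 7.9s + 61.17 = 0 ⇒ ω_n = 7.821, ζ = 0.505.
%OS = 100·exp(−πζ/√(1−ζ²)) = 100·exp(−π·0.505/√0.7449) = 15.9%.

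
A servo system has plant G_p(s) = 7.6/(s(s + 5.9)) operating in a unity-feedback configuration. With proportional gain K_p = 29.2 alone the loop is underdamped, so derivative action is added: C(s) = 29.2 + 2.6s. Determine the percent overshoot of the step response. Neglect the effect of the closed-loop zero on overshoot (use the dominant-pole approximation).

0.487%

Forward path: (29.2 + 2.6s)·7.6/(s(s+5.9)). The closed-loop characteristic equation is s² + (5.9 + 7.6·2.6)s + 7.6·29.2 = 0.
That is s² + 25.66s + 221.9 = 0, so ω_n = 14.9 rad/s and ζ = 25.66/(2·14.9) = 0.8612.
%OS = 100·exp(−πζ/√(1−ζ²)) = 0.487%.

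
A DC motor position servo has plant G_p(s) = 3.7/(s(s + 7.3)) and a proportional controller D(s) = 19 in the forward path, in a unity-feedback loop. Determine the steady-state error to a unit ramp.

The loop has one pole at the origin (type 1). Velocity error constant K_v = lim_{s→0} s·D(s)G_p(s) = 19·3.7/7.3 = 9.63.
Steady-state error to a unit ramp: e_ss = 1/K_v = 0.104.

0.104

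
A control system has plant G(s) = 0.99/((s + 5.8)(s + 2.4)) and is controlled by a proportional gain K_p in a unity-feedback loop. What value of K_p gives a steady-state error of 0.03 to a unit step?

K_p = 455

Steady-state error for a unit step on this type-0 loop is 1/(1 + K_p·G(0)).
G(0) = 0.07112. Require 1/(1 + K_p·0.07112) = 0.03, so 1 + 0.07112·K_p = 33.33.
K_p = (33.33 − 1)/0.07112 = 455.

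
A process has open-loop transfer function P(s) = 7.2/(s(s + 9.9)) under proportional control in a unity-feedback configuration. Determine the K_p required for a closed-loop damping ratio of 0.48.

Closed-loop characteristic equation: s² + 9.9s + K_p·7.2 = 0.
So ω_n = √(7.2K_p) and 2ζω_n = 9.9, giving ζ = 9.9/(2√(7.2K_p)).
Setting ζ = 0.48: √(7.2K_p) = 9.9/(2·0.48) = 10.31, so K_p = 106.3/7.2 = 14.8.

K_p = 14.8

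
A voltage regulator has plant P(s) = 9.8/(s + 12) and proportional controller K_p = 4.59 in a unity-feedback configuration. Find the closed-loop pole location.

s = -56.98

Closed-loop transfer function: T(s) = K_p·P(s)/(1 + K_p·P(s)) = 44.98/(s + 12 + 44.98) = 44.98/(s + 56.98).
The closed-loop pole is at s = −56.98.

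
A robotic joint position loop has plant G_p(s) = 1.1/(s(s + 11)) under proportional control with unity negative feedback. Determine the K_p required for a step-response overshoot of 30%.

K_p = 215

From %OS = 100·exp(−πζ/√(1−ζ²)) = 30%, ζ = −ln(0.3)/√(π²+ln²(0.3)) = 0.3579.
Characteristic equation s² + 11s + 1.1K_p = 0 gives ζ = 11/(2√(1.1K_p)).
Setting ζ = 0.3579: √(1.1K_p) = 11/(2·0.3579) = 15.37, so K_p = 236.2/1.1 = 215.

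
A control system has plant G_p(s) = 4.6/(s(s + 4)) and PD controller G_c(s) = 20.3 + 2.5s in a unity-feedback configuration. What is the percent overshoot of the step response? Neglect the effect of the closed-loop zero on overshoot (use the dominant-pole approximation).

Forward path: (20.3 + 2.5s)·4.6/(s(s+4)). The closed-loop characteristic equation is s² + (4 + 4.6·2.5)s + 4.6·20.3 = 0.
That is s² + 15.5s + 93.38 = 0, so ω_n = 9.663 rad/s and ζ = 15.5/(2·9.663) = 0.802.
%OS = 100·exp(−πζ/√(1−ζ²)) = 1.47%.

1.47%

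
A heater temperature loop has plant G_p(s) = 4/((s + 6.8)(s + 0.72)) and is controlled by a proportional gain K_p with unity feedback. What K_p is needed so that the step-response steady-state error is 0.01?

Steady-state error for a unit step on this type-0 loop is 1/(1 + K_p·G_p(0)).
G_p(0) = 0.817. Require 1/(1 + K_p·0.817) = 0.01, so 1 + 0.817·K_p = 100.
K_p = (100 − 1)/0.817 = 121.

K_p = 121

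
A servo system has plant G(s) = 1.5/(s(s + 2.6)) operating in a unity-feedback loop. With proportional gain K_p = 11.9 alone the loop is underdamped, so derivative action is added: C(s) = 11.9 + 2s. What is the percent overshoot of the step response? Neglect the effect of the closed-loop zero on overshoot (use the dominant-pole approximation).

Forward path: (11.9 + 2s)·1.5/(s(s+2.6)). The closed-loop characteristic equation is s² + (2.6 + 1.5·2)s + 1.5·11.9 = 0.
That is s² + 5.6s + 17.85 = 0, so ω_n = 4.225 rad/s and ζ = 5.6/(2·4.225) = 0.6627.
%OS = 100·exp(−πζ/√(1−ζ²)) = 6.2%.

6.2%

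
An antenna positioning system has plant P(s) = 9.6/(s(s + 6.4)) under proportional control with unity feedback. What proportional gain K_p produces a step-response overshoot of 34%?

From %OS = 100·exp(−πζ/√(1−ζ²)) = 34%, ζ = −ln(0.34)/√(π²+ln²(0.34)) = 0.3248.
Characteristic equation s² + 6.4s + 9.6K_p = 0 gives ζ = 6.4/(2√(9.6K_p)).
Setting ζ = 0.3248: √(9.6K_p) = 6.4/(2·0.3248) = 9.853, so K_p = 97.08/9.6 = 10.1.

K_p = 10.1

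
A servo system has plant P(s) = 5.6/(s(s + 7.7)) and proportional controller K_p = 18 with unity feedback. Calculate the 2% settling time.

Closed-loop characteristic equation: s² + 7.7s + 100.8 = 0, so ω_n = 10.04 rad/s and ζ = 7.7/(2·10.04) = 0.3835.
2% settling time T_s ≈ 4/(ζω_n) = 4/3.85 = 1.04 s.

T_s ≈ 1.04 s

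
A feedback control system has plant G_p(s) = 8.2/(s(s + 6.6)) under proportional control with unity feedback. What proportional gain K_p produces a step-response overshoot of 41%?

K_p = 17.8

From %OS = 100·exp(−πζ/√(1−ζ²)) = 41%, ζ = −ln(0.41)/√(π²+ln²(0.41)) = 0.273.
Characteristic equation s² + 6.6s + 8.2K_p = 0 gives ζ = 6.6/(2√(8.2K_p)).
Setting ζ = 0.273: √(8.2K_p) = 6.6/(2·0.273) = 12.09, so K_p = 146.1/8.2 = 17.8.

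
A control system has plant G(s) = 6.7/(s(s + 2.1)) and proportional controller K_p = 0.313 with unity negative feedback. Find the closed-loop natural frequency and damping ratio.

ω_n = 1.45 rad/s, ζ = 0.725

With unity feedback the closed-loop characteristic equation is s² + 2.1s + 0.313·6.7 = s² + 2.1s + 2.097 = 0.
Matching s² + 2ζω_n s + ω_n²: ω_n = √2.097 = 1.448 rad/s and 2ζω_n = 2.1, so ζ = 2.1/(2·1.448) = 0.725.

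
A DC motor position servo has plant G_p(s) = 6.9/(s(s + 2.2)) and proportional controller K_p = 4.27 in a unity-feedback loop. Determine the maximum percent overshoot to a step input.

The closed-loop denominator s² + 2.2s + 29.46 gives ω_n = √29.46 = 5.428 and ζ = 2.2/(2ω_n) = 0.2027.
%OS = 100·exp(−πζ/√(1−ζ²)) = 100·exp(−π·0.2027/√0.9589) = 52.2%.

52.2%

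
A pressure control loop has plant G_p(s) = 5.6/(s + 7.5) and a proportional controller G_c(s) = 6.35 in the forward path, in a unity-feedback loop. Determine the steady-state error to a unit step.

The loop is type 0. Static position error constant K_pos = G_c(0)·G_p(0) = 6.35·0.7467 = 4.741.
Steady-state error to a unit step: e_ss = 1/(1+K_pos) = 1/5.741 = 0.174.

0.174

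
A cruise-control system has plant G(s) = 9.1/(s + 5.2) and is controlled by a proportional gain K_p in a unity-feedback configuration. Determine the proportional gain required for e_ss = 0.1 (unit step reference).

Steady-state error for a unit step on this type-0 loop is 1/(1 + K_p·G(0)).
G(0) = 1.75. Require 1/(1 + K_p·1.75) = 0.1, so 1 + 1.75·K_p = 10.
K_p = (10 − 1)/1.75 = 5.14.

K_p = 5.14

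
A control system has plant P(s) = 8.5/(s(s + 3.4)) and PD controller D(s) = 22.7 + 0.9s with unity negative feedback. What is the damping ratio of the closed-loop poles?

Forward path: (22.7 + 0.9s)·8.5/(s(s+3.4)). The closed-loop characteristic equation is s² + (3.4 + 8.5·0.9)s + 8.5·22.7 = 0.
That is s² + 11.05s + 192.9 = 0, so ω_n = 13.89 rad/s and ζ = 11.05/(2·13.89) = 0.3977.

ζ = 0.398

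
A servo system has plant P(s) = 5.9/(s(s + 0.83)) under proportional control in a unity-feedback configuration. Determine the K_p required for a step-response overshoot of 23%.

K_p = 0.163

From %OS = 100·exp(−πζ/√(1−ζ²)) = 23%, ζ = −ln(0.23)/√(π²+ln²(0.23)) = 0.4237.
Characteristic equation s² + 0.83s + 5.9K_p = 0 gives ζ = 0.83/(2√(5.9K_p)).
Setting ζ = 0.4237: √(5.9K_p) = 0.83/(2·0.4237) = 0.9794, so K_p = 0.9592/5.9 = 0.163.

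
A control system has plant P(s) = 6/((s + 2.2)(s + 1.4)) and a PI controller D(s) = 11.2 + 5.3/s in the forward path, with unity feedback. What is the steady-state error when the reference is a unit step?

0

The open loop D(s)P(s) has a pole at the origin (type 1), so the static position error constant is infinite and e_ss = 1/(1+∞) = 0.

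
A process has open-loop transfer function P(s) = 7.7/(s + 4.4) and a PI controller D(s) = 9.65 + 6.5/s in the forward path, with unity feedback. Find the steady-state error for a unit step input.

The open loop D(s)P(s) has a pole at the origin (type 1), so the static position error constant is infinite and e_ss = 1/(1+∞) = 0.

0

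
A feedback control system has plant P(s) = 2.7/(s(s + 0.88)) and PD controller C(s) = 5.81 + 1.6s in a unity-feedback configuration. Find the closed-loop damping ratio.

ζ = 0.656

Forward path: (5.81 + 1.6s)·2.7/(s(s+0.88)). The closed-loop characteristic equation is s² + (0.88 + 2.7·1.6)s + 2.7·5.81 = 0.
That is s² + 5.2s + 15.69 = 0, so ω_n = 3.961 rad/s and ζ = 5.2/(2·3.961) = 0.6565.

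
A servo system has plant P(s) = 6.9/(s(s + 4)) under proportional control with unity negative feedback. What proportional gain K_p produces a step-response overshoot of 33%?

K_p = 5.23

From %OS = 100·exp(−πζ/√(1−ζ²)) = 33%, ζ = −ln(0.33)/√(π²+ln²(0.33)) = 0.3328.
Characteristic equation s² + 4s + 6.9K_p = 0 gives ζ = 4/(2√(6.9K_p)).
Setting ζ = 0.3328: √(6.9K_p) = 4/(2·0.3328) = 6.01, so K_p = 36.12/6.9 = 5.23.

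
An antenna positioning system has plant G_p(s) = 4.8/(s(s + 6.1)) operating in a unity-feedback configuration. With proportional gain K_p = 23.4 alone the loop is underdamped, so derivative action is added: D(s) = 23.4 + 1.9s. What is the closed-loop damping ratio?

Forward path: (23.4 + 1.9s)·4.8/(s(s+6.1)). The closed-loop characteristic equation is s² + (6.1 + 4.8·1.9)s + 4.8·23.4 = 0.
That is s² + 15.22s + 112.3 = 0, so ω_n = 10.6 rad/s and ζ = 15.22/(2·10.6) = 0.7181.

ζ = 0.718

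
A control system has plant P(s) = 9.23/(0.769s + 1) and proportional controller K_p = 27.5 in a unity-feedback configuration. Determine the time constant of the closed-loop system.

Closed loop: T(s) = K_p·P/(1+K_p·P) = 253.8/(0.769s + 1 + 253.8), with pole at s = −(1 + 253.8)/0.769 = −331.4.
Closed-loop time constant τ = 1/331.4 = 0.00302 s.

τ = 0.00302 s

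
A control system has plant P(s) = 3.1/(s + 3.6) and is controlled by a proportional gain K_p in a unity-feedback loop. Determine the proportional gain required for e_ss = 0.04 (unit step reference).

Steady-state error for a unit step on this type-0 loop is 1/(1 + K_p·P(0)).
P(0) = 0.8611. Require 1/(1 + K_p·0.8611) = 0.04, so 1 + 0.8611·K_p = 25.
K_p = (25 − 1)/0.8611 = 27.9.

K_p = 27.9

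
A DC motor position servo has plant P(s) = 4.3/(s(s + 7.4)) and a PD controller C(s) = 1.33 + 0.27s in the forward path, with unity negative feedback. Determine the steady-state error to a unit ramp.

The loop has one pole at the origin (type 1). Velocity error constant K_v = lim_{s→0} s·C(s)P(s) = 1.33·4.3/7.4 = 0.7728.
Steady-state error to a unit ramp: e_ss = 1/K_v = 1.29.

1.29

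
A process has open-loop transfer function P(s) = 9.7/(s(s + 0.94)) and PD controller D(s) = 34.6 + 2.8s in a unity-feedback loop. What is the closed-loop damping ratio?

Forward path: (34.6 + 2.8s)·9.7/(s(s+0.94)). The closed-loop characteristic equation is s² + (0.94 + 9.7·2.8)s + 9.7·34.6 = 0.
That is s² + 28.1s + 335.6 = 0, so ω_n = 18.32 rad/s and ζ = 28.1/(2·18.32) = 0.7669.

ζ = 0.767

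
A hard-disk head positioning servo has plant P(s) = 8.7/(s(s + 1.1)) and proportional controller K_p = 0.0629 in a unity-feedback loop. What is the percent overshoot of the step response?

3.04%

From 1 + K_pP(s) = 0: s² + 1.1s + 0.5472 = 0 ⇒ ω_n = 0.7397, ζ = 0.7435.
%OS = 100·exp(−πζ/√(1−ζ²)) = 100·exp(−π·0.7435/√0.4472) = 3.04%.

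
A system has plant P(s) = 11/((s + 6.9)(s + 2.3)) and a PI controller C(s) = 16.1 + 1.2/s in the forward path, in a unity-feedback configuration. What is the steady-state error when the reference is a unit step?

The open loop C(s)P(s) has a pole at the origin (type 1), so the static position error constant is infinite and e_ss = 1/(1+∞) = 0.

0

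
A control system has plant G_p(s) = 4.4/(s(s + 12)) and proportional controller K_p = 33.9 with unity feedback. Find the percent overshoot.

From 1 + K_pG_p(s) = 0: s² + 12s + 149.2 = 0 ⇒ ω_n = 12.21, ζ = 0.4913.
%OS = 100·exp(−πζ/√(1−ζ²)) = 100·exp(−π·0.4913/√0.7586) = 17%.

17%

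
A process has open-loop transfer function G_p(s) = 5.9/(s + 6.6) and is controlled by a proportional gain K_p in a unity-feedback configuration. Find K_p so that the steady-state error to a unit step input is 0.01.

K_p = 111

The loop is type 0, so e_ss(step) = 1/(1 + K_pos) with K_pos = K_p·G_p(0).
G_p(0) = 0.8939. Require 1/(1 + K_p·0.8939) = 0.01, so 1 + 0.8939·K_p = 100.
K_p = (100 − 1)/0.8939 = 111.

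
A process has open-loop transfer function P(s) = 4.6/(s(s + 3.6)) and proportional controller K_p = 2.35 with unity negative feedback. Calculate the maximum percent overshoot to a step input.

12.8%

The closed-loop denominator s² + 3.6s + 10.81 gives ω_n = √10.81 = 3.288 and ζ = 3.6/(2ω_n) = 0.5475.
%OS = 100·exp(−πζ/√(1−ζ²)) = 100·exp(−π·0.5475/√0.7003) = 12.8%.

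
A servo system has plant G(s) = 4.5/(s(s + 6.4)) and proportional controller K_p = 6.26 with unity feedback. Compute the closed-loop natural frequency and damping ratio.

The closed-loop denominator is s(s+6.4) + 6.26·4.5 = s² + 6.4s + 28.17.
So ω_n² = 28.17 ⇒ ω_n = 5.308 rad/s, and ζ = 6.4/(2ω_n) = 0.603.

ω_n = 5.31 rad/s, ζ = 0.603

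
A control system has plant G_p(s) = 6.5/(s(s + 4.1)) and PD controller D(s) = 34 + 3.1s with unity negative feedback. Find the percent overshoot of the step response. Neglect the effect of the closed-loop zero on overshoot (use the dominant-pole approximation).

Forward path: (34 + 3.1s)·6.5/(s(s+4.1)). The closed-loop characteristic equation is s² + (4.1 + 6.5·3.1)s + 6.5·34 = 0.
That is s² + 24.25s + 221 = 0, so ω_n = 14.87 rad/s and ζ = 24.25/(2·14.87) = 0.8156.
%OS = 100·exp(−πζ/√(1−ζ²)) = 1.19%.

1.19%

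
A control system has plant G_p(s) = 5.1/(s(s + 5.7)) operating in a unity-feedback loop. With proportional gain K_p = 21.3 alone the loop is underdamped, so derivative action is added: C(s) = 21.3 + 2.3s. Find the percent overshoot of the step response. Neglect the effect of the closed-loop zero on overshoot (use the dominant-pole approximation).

0.832%

Forward path: (21.3 + 2.3s)·5.1/(s(s+5.7)). The closed-loop characteristic equation is s² + (5.7 + 5.1·2.3)s + 5.1·21.3 = 0.
That is s² + 17.43s + 108.6 = 0, so ω_n = 10.42 rad/s and ζ = 17.43/(2·10.42) = 0.8362.
%OS = 100·exp(−πζ/√(1−ζ²)) = 0.832%.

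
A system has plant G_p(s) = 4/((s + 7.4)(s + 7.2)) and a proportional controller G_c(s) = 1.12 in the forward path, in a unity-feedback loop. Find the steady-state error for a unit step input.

0.922

The loop is type 0. Static position error constant K_pos = G_c(0)·G_p(0) = 1.12·0.07508 = 0.08408.
Steady-state error to a unit step: e_ss = 1/(1+K_pos) = 1/1.084 = 0.922.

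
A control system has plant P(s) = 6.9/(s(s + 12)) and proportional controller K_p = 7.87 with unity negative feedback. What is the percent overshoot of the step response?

1.22%

Closed-loop characteristic equation: s² + 12s + 54.3 = 0, so ω_n = 7.369 rad/s and ζ = 12/(2·7.369) = 0.8142.
%OS = 100·exp(−πζ/√(1−ζ²)) = 100·exp(−π·0.8142/√0.3371) = 1.22%.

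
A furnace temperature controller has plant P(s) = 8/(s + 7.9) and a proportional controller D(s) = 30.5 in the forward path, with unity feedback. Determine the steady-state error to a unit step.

The loop is type 0. Static position error constant K_pos = D(0)·P(0) = 30.5·1.013 = 30.89.
Steady-state error to a unit step: e_ss = 1/(1+K_pos) = 1/31.89 = 0.0314.

0.0314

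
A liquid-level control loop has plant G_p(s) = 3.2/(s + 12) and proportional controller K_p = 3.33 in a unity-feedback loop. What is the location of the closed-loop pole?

Closed-loop transfer function: T(s) = K_p·G_p(s)/(1 + K_p·G_p(s)) = 10.66/(s + 12 + 10.66) = 10.66/(s + 22.66).
The closed-loop pole is at s = −22.66.

s = -22.66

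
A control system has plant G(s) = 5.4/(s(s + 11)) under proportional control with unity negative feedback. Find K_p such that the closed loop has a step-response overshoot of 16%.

K_p = 22.1

From %OS = 100·exp(−πζ/√(1−ζ²)) = 16%, ζ = −ln(0.16)/√(π²+ln²(0.16)) = 0.5039.
Characteristic equation s² + 11s + 5.4K_p = 0 gives ζ = 11/(2√(5.4K_p)).
Setting ζ = 0.5039: √(5.4K_p) = 11/(2·0.5039) = 10.92, so K_p = 119.1/5.4 = 22.1.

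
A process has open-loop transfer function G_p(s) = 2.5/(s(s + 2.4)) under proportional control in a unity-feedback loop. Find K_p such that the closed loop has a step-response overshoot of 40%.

From %OS = 100·exp(−πζ/√(1−ζ²)) = 40%, ζ = −ln(0.4)/√(π²+ln²(0.4)) = 0.28.
Characteristic equation s² + 2.4s + 2.5K_p = 0 gives ζ = 2.4/(2√(2.5K_p)).
Setting ζ = 0.28: √(2.5K_p) = 2.4/(2·0.28) = 4.286, so K_p = 18.37/2.5 = 7.35.

K_p = 7.35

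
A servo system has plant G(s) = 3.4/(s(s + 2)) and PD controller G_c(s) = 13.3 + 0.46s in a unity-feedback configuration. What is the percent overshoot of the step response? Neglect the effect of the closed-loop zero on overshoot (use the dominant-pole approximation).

Forward path: (13.3 + 0.46s)·3.4/(s(s+2)). The closed-loop characteristic equation is s² + (2 + 3.4·0.46)s + 3.4·13.3 = 0.
That is s² + 3.564s + 45.22 = 0, so ω_n = 6.725 rad/s and ζ = 3.564/(2·6.725) = 0.265.
%OS = 100·exp(−πζ/√(1−ζ²)) = 42.2%.

42.2%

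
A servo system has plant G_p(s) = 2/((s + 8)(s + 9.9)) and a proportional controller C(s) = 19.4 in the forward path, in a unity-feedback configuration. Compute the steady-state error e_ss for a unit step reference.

The loop is type 0. Static position error constant K_pos = C(0)·G_p(0) = 19.4·0.02525 = 0.4899.
Steady-state error to a unit step: e_ss = 1/(1+K_pos) = 1/1.49 = 0.671.

0.671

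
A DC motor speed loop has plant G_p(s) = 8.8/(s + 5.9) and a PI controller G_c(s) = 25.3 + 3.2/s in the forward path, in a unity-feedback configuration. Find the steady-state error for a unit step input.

The open loop G_c(s)G_p(s) has a pole at the origin (type 1), so the static position error constant is infinite and e_ss = 1/(1+∞) = 0.

0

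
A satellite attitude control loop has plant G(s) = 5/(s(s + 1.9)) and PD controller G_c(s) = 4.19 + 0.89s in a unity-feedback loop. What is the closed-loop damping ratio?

ζ = 0.694

Forward path: (4.19 + 0.89s)·5/(s(s+1.9)). The closed-loop characteristic equation is s² + (1.9 + 5·0.89)s + 5·4.19 = 0.
That is s² + 6.35s + 20.95 = 0, so ω_n = 4.577 rad/s and ζ = 6.35/(2·4.577) = 0.6937.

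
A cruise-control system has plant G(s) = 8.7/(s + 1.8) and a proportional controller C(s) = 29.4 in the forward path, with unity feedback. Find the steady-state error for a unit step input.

0.00699

The loop is type 0. Static position error constant K_pos = C(0)·G(0) = 29.4·4.833 = 142.1.
Steady-state error to a unit step: e_ss = 1/(1+K_pos) = 1/143.1 = 0.00699.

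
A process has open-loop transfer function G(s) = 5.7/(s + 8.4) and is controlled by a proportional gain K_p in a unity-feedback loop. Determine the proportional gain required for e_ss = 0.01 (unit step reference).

For a type-0 loop with proportional control, e_ss = 1/(1 + K_p·G(0)).
G(0) = 0.6786. Require 1/(1 + K_p·0.6786) = 0.01, so 1 + 0.6786·K_p = 100.
K_p = (100 − 1)/0.6786 = 146.

K_p = 146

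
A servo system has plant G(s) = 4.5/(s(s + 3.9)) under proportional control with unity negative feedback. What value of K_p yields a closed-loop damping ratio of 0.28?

K_p = 10.8

Closed-loop characteristic equation: s² + 3.9s + K_p·4.5 = 0.
So ω_n = √(4.5K_p) and 2ζω_n = 3.9, giving ζ = 3.9/(2√(4.5K_p)).
Setting ζ = 0.28: √(4.5K_p) = 3.9/(2·0.28) = 6.964, so K_p = 48.5/4.5 = 10.8.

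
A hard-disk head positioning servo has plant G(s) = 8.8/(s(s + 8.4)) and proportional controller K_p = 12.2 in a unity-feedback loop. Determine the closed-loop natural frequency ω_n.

ω_n = 10.4 rad/s

1 + K_p·G(s) = 0 gives s² + 8.4s + 107.4 = 0.
So ω_n² = 107.4 ⇒ ω_n = 10.36 rad/s, and ζ = 8.4/(2ω_n) = 0.405.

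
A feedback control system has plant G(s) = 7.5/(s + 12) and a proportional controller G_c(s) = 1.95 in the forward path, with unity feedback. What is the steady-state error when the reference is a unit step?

The loop is type 0. Static position error constant K_pos = G_c(0)·G(0) = 1.95·0.625 = 1.219.
Steady-state error to a unit step: e_ss = 1/(1+K_pos) = 1/2.219 = 0.451.

0.451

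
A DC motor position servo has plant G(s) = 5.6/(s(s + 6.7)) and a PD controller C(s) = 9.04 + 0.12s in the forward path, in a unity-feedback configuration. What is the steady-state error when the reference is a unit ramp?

The loop has one pole at the origin (type 1). Velocity error constant K_v = lim_{s→0} s·C(s)G(s) = 9.04·5.6/6.7 = 7.556.
Steady-state error to a unit ramp: e_ss = 1/K_v = 0.132.

0.132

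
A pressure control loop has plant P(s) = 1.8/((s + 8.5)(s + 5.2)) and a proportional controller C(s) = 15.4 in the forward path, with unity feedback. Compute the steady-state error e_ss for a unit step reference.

The loop is type 0. Static position error constant K_pos = C(0)·P(0) = 15.4·0.04072 = 0.6271.
Steady-state error to a unit step: e_ss = 1/(1+K_pos) = 1/1.627 = 0.615.

0.615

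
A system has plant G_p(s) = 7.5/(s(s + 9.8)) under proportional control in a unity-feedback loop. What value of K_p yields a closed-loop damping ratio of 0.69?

Closed-loop characteristic equation: s² + 9.8s + K_p·7.5 = 0.
So ω_n = √(7.5K_p) and 2ζω_n = 9.8, giving ζ = 9.8/(2√(7.5K_p)).
Setting ζ = 0.69: √(7.5K_p) = 9.8/(2·0.69) = 7.101, so K_p = 50.43/7.5 = 6.72.

K_p = 6.72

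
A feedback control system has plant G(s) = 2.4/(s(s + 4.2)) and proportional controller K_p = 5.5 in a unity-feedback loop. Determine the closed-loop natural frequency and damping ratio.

The closed-loop denominator is s(s+4.2) + 5.5·2.4 = s² + 4.2s + 13.2.
So ω_n² = 13.2 ⇒ ω_n = 3.633 rad/s, and ζ = 4.2/(2ω_n) = 0.578.

ω_n = 3.63 rad/s, ζ = 0.578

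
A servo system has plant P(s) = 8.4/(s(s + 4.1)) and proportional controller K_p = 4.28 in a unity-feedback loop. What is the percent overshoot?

Closed-loop characteristic equation: s² + 4.1s + 35.95 = 0, so ω_n = 5.996 rad/s and ζ = 4.1/(2·5.996) = 0.3419.
%OS = 100·exp(−πζ/√(1−ζ²)) = 100·exp(−π·0.3419/√0.8831) = 31.9%.

31.9%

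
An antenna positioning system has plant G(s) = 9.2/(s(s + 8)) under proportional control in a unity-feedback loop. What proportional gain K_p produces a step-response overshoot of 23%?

K_p = 9.69

From %OS = 100·exp(−πζ/√(1−ζ²)) = 23%, ζ = −ln(0.23)/√(π²+ln²(0.23)) = 0.4237.
Characteristic equation s² + 8s + 9.2K_p = 0 gives ζ = 8/(2√(9.2K_p)).
Setting ζ = 0.4237: √(9.2K_p) = 8/(2·0.4237) = 9.44, so K_p = 89.11/9.2 = 9.69.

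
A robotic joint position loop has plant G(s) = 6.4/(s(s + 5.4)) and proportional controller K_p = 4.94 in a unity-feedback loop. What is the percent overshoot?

Closed-loop characteristic equation: s² + 5.4s + 31.62 = 0, so ω_n = 5.623 rad/s and ζ = 5.4/(2·5.623) = 0.4802.
%OS = 100·exp(−πζ/√(1−ζ²)) = 100·exp(−π·0.4802/√0.7694) = 17.9%.

17.9%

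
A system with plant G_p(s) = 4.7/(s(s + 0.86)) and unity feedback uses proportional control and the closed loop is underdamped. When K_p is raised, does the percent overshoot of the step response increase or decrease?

increase

Characteristic equation s² + 0.86s + K_p·4.7 = 0: raising K_p raises ω_n while 2ζω_n = 0.86 is fixed, so ζ falls and overshoot grows.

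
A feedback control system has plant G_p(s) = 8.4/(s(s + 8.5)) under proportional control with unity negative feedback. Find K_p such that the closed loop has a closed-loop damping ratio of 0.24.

Closed-loop characteristic equation: s² + 8.5s + K_p·8.4 = 0.
So ω_n = √(8.4K_p) and 2ζω_n = 8.5, giving ζ = 8.5/(2√(8.4K_p)).
Setting ζ = 0.24: √(8.4K_p) = 8.5/(2·0.24) = 17.71, so K_p = 313.6/8.4 = 37.3.

K_p = 37.3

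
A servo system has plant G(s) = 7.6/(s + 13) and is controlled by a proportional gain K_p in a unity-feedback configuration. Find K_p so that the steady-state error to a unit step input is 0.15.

K_p = 9.69

For a type-0 loop with proportional control, e_ss = 1/(1 + K_p·G(0)).
G(0) = 0.5846. Require 1/(1 + K_p·0.5846) = 0.15, so 1 + 0.5846·K_p = 6.667.
K_p = (6.667 − 1)/0.5846 = 9.69.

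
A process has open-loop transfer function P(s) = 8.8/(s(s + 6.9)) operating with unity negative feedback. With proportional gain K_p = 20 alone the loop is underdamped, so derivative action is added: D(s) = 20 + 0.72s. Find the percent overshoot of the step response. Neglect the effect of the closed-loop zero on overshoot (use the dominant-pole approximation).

Forward path: (20 + 0.72s)·8.8/(s(s+6.9)). The closed-loop characteristic equation is s² + (6.9 + 8.8·0.72)s + 8.8·20 = 0.
That is s² + 13.24s + 176 = 0, so ω_n = 13.27 rad/s and ζ = 13.24/(2·13.27) = 0.4989.
%OS = 100·exp(−πζ/√(1−ζ²)) = 16.4%.

16.4%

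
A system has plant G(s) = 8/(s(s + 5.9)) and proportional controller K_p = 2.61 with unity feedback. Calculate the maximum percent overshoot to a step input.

7.02%

From 1 + K_pG(s) = 0: s² + 5.9s + 20.88 = 0 ⇒ ω_n = 4.569, ζ = 0.6456.
%OS = 100·exp(−πζ/√(1−ζ²)) = 100·exp(−π·0.6456/√0.5832) = 7.02%.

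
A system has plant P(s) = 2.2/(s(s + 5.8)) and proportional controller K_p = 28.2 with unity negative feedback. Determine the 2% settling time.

T_s ≈ 1.38 s

Closed-loop characteristic equation: s² + 5.8s + 62.04 = 0, so ω_n = 7.877 rad/s and ζ = 5.8/(2·7.877) = 0.3682.
2% settling time T_s ≈ 4/(ζω_n) = 4/2.9 = 1.38 s.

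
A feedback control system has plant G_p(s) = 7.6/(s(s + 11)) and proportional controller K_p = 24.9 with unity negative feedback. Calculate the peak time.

T_p = 0.249 s

The closed-loop denominator s² + 11s + 189.2 gives ω_n = √189.2 = 13.76 and ζ = 11/(2ω_n) = 0.3998.
Damped frequency ω_d = ω_n√(1−ζ²) = 12.61 rad/s, so peak time T_p = π/ω_d = 0.249 s.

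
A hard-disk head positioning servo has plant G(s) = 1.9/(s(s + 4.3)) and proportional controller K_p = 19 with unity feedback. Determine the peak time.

The closed-loop denominator s² + 4.3s + 36.1 gives ω_n = √36.1 = 6.008 and ζ = 4.3/(2ω_n) = 0.3578.
Damped frequency ω_d = ω_n√(1−ζ²) = 5.61 rad/s, so peak time T_p = π/ω_d = 0.56 s.

T_p = 0.56 s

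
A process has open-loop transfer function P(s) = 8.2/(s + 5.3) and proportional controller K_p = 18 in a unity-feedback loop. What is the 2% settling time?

T_s ≈ 0.0262 s

Closed-loop transfer function: T(s) = K_p·P(s)/(1 + K_p·P(s)) = 147.6/(s + 5.3 + 147.6) = 147.6/(s + 152.9).
Time constant τ = 1/152.9 = 0.00654 s, so the 2% settling time is about 4τ = 0.0262 s.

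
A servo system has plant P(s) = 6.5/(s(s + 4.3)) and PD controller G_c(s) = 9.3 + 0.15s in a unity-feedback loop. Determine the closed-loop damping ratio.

ζ = 0.339

Forward path: (9.3 + 0.15s)·6.5/(s(s+4.3)). The closed-loop characteristic equation is s² + (4.3 + 6.5·0.15)s + 6.5·9.3 = 0.
That is s² + 5.275s + 60.45 = 0, so ω_n = 7.775 rad/s and ζ = 5.275/(2·7.775) = 0.3392.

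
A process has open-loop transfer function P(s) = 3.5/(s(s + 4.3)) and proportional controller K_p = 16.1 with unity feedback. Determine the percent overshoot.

39.1%

Closed-loop characteristic equation: s² + 4.3s + 56.35 = 0, so ω_n = 7.507 rad/s and ζ = 4.3/(2·7.507) = 0.2864.
%OS = 100·exp(−πζ/√(1−ζ²)) = 100·exp(−π·0.2864/√0.918) = 39.1%.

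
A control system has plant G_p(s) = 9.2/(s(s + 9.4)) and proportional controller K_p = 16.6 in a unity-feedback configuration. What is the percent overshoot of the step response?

The closed-loop denominator s² + 9.4s + 152.7 gives ω_n = √152.7 = 12.36 and ζ = 9.4/(2ω_n) = 0.3803.
%OS = 100·exp(−πζ/√(1−ζ²)) = 100·exp(−π·0.3803/√0.8554) = 27.5%.

27.5%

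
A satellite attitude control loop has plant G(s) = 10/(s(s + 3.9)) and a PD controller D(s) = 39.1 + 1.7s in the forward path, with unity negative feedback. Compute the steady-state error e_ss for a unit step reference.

The open loop D(s)G(s) has a pole at the origin (type 1), so the static position error constant is infinite and e_ss = 1/(1+∞) = 0.

0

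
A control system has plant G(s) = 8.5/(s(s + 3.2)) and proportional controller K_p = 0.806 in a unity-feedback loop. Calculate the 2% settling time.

The closed-loop denominator s² + 3.2s + 6.851 gives ω_n = √6.851 = 2.617 and ζ = 3.2/(2ω_n) = 0.6113.
2% settling time T_s ≈ 4/(ζω_n) = 4/1.6 = 2.5 s.

T_s ≈ 2.5 s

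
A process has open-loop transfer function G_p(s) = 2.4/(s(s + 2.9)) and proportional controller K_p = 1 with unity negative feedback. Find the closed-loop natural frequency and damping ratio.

ω_n = 1.55 rad/s, ζ = 0.936

The closed-loop denominator is s(s+2.9) + 1·2.4 = s² + 2.9s + 2.4.
Matching s² + 2ζω_n s + ω_n²: ω_n = √2.4 = 1.549 rad/s and 2ζω_n = 2.9, so ζ = 2.9/(2·1.549) = 0.936.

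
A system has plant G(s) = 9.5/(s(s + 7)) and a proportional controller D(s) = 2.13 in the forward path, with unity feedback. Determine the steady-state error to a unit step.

0

The open loop D(s)G(s) has a pole at the origin (type 1), so the static position error constant is infinite and e_ss = 1/(1+∞) = 0.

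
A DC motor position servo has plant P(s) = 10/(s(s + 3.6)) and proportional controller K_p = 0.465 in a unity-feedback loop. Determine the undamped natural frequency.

The closed-loop denominator is s(s+3.6) + 0.465·10 = s² + 3.6s + 4.65.
So ω_n² = 4.65 ⇒ ω_n = 2.156 rad/s, and ζ = 3.6/(2ω_n) = 0.835.

ω_n = 2.16 rad/s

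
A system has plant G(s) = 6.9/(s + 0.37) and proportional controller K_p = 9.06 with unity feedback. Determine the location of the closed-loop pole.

Closed-loop transfer function: T(s) = K_p·G(s)/(1 + K_p·G(s)) = 62.51/(s + 0.37 + 62.51) = 62.51/(s + 62.88).
The closed-loop pole is at s = −62.88.

s = -62.88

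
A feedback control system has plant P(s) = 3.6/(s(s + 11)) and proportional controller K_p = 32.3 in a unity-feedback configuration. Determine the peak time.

The closed-loop denominator s² + 11s + 116.3 gives ω_n = √116.3 = 10.78 and ζ = 11/(2ω_n) = 0.51.
Damped frequency ω_d = ω_n√(1−ζ²) = 9.275 rad/s, so peak time T_p = π/ω_d = 0.339 s.

T_p = 0.339 s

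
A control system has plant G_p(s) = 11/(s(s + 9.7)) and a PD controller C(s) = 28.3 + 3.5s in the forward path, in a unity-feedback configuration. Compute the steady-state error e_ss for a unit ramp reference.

0.0312

The loop has one pole at the origin (type 1). Velocity error constant K_v = lim_{s→0} s·C(s)G_p(s) = 28.3·11/9.7 = 32.09.
Steady-state error to a unit ramp: e_ss = 1/K_v = 0.0312.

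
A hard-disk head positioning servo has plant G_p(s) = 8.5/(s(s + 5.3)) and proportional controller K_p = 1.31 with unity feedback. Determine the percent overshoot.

From 1 + K_pG_p(s) = 0: s² + 5.3s + 11.13 = 0 ⇒ ω_n = 3.337, ζ = 0.7941.
%OS = 100·exp(−πζ/√(1−ζ²)) = 100·exp(−π·0.7941/√0.3693) = 1.65%.

1.65%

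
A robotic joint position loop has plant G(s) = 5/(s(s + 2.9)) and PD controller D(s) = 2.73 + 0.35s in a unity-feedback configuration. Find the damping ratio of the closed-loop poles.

Forward path: (2.73 + 0.35s)·5/(s(s+2.9)). The closed-loop characteristic equation is s² + (2.9 + 5·0.35)s + 5·2.73 = 0.
That is s² + 4.65s + 13.65 = 0, so ω_n = 3.695 rad/s and ζ = 4.65/(2·3.695) = 0.6293.

ζ = 0.629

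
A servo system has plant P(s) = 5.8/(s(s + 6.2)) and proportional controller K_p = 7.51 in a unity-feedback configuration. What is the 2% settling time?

Closed-loop characteristic equation: s² + 6.2s + 43.56 = 0, so ω_n = 6.6 rad/s and ζ = 6.2/(2·6.6) = 0.4697.
2% settling time T_s ≈ 4/(ζω_n) = 4/3.1 = 1.29 s.

T_s ≈ 1.29 s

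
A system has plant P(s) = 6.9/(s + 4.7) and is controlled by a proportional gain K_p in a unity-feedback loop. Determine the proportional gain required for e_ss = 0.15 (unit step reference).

The loop is type 0, so e_ss(step) = 1/(1 + K_pos) with K_pos = K_p·P(0).
P(0) = 1.468. Require 1/(1 + K_p·1.468) = 0.15, so 1 + 1.468·K_p = 6.667.
K_p = (6.667 − 1)/1.468 = 3.86.

K_p = 3.86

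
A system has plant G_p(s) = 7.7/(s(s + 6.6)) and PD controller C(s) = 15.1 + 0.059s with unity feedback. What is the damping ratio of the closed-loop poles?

ζ = 0.327

Forward path: (15.1 + 0.059s)·7.7/(s(s+6.6)). The closed-loop characteristic equation is s² + (6.6 + 7.7·0.059)s + 7.7·15.1 = 0.
That is s² + 7.054s + 116.3 = 0, so ω_n = 10.78 rad/s and ζ = 7.054/(2·10.78) = 0.3271.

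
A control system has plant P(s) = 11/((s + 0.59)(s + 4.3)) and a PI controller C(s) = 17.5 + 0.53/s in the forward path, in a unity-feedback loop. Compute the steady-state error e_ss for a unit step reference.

The open loop C(s)P(s) has a pole at the origin (type 1), so the static position error constant is infinite and e_ss = 1/(1+∞) = 0.

0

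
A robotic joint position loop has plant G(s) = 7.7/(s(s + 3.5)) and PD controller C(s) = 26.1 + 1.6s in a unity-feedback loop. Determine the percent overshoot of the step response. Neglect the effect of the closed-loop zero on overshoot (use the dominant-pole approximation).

Forward path: (26.1 + 1.6s)·7.7/(s(s+3.5)). The closed-loop characteristic equation is s² + (3.5 + 7.7·1.6)s + 7.7·26.1 = 0.
That is s² + 15.82s + 201 = 0, so ω_n = 14.18 rad/s and ζ = 15.82/(2·14.18) = 0.558.
%OS = 100·exp(−πζ/√(1−ζ²)) = 12.1%.

12.1%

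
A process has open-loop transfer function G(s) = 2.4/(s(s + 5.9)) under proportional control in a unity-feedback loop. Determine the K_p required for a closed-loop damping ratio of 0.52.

K_p = 13.4

Closed-loop characteristic equation: s² + 5.9s + K_p·2.4 = 0.
So ω_n = √(2.4K_p) and 2ζω_n = 5.9, giving ζ = 5.9/(2√(2.4K_p)).
Setting ζ = 0.52: √(2.4K_p) = 5.9/(2·0.52) = 5.673, so K_p = 32.18/2.4 = 13.4.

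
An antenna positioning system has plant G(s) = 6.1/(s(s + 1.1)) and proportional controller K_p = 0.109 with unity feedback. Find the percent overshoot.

From 1 + K_pG(s) = 0: s² + 1.1s + 0.6649 = 0 ⇒ ω_n = 0.8154, ζ = 0.6745.
%OS = 100·exp(−πζ/√(1−ζ²)) = 100·exp(−π·0.6745/√0.545) = 5.67%.

5.67%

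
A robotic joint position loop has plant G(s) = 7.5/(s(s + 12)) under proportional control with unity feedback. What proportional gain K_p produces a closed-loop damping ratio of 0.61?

K_p = 12.9

Closed-loop characteristic equation: s² + 12s + K_p·7.5 = 0.
So ω_n = √(7.5K_p) and 2ζω_n = 12, giving ζ = 12/(2√(7.5K_p)).
Setting ζ = 0.61: √(7.5K_p) = 12/(2·0.61) = 9.836, so K_p = 96.75/7.5 = 12.9.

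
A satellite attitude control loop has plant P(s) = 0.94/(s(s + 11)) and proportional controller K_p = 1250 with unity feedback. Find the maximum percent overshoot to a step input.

60%

Closed-loop characteristic equation: s² + 11s + 1175 = 0, so ω_n = 34.28 rad/s and ζ = 11/(2·34.28) = 0.1605.
%OS = 100·exp(−πζ/√(1−ζ²)) = 100·exp(−π·0.1605/√0.9743) = 60%.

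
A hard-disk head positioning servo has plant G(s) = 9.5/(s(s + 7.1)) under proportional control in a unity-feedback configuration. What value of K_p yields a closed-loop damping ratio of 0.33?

Closed-loop characteristic equation: s² + 7.1s + K_p·9.5 = 0.
So ω_n = √(9.5K_p) and 2ζω_n = 7.1, giving ζ = 7.1/(2√(9.5K_p)).
Setting ζ = 0.33: √(9.5K_p) = 7.1/(2·0.33) = 10.76, so K_p = 115.7/9.5 = 12.2.

K_p = 12.2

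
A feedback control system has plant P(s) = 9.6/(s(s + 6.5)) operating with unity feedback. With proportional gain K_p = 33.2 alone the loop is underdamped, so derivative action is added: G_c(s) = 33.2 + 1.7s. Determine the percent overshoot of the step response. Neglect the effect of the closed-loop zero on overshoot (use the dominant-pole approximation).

7.35%

Forward path: (33.2 + 1.7s)·9.6/(s(s+6.5)). The closed-loop characteristic equation is s² + (6.5 + 9.6·1.7)s + 9.6·33.2 = 0.
That is s² + 22.82s + 318.7 = 0, so ω_n = 17.85 rad/s and ζ = 22.82/(2·17.85) = 0.6391.
%OS = 100·exp(−πζ/√(1−ζ²)) = 7.35%.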